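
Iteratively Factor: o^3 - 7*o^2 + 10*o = (o - 2)*(o^2 - 5*o) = (o - 5)*(o - 2)*(o)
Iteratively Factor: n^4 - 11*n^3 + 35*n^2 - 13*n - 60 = (n - 4)*(n^3 - 7*n^2 + 7*n + 15) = (n - 5)*(n - 4)*(n^2 - 2*n - 3) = (n - 5)*(n - 4)*(n - 3)*(n + 1)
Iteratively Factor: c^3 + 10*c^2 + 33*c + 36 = (c + 4)*(c^2 + 6*c + 9) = (c + 3)*(c + 4)*(c + 3)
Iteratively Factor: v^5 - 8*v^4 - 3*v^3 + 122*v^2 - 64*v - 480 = (v + 2)*(v^4 - 10*v^3 + 17*v^2 + 88*v - 240) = (v + 2)*(v + 3)*(v^3 - 13*v^2 + 56*v - 80) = (v - 4)*(v + 2)*(v + 3)*(v^2 - 9*v + 20) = (v - 4)^2*(v + 2)*(v + 3)*(v - 5)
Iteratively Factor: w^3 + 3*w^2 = (w)*(w^2 + 3*w) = w^2*(w + 3)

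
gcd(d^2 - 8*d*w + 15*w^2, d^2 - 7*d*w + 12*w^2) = -d + 3*w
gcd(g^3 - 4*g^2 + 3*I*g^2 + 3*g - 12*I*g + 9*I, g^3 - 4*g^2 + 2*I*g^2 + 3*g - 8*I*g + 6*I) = g^2 - 4*g + 3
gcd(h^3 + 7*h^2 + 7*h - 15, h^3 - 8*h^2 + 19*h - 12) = h - 1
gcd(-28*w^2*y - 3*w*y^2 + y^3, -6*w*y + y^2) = y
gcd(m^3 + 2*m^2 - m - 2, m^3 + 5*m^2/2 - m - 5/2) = m^2 - 1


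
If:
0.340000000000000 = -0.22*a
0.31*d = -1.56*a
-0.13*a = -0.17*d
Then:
No Solution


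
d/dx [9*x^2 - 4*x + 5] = 18*x - 4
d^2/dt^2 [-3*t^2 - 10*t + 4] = -6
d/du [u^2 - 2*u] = 2*u - 2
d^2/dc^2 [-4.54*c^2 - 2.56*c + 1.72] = -9.08000000000000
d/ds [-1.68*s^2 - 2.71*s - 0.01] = -3.36*s - 2.71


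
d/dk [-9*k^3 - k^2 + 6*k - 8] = -27*k^2 - 2*k + 6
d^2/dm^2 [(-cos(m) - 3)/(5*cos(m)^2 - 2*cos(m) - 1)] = 10*(-45*(1 - cos(2*m))^2*cos(m) - 62*(1 - cos(2*m))^2 - 40*cos(m) - 96*cos(2*m) - 18*cos(3*m) + 10*cos(5*m) + 192)/(4*cos(m) - 5*cos(2*m) - 3)^3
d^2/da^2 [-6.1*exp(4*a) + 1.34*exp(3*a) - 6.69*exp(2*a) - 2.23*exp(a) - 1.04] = (-97.6*exp(3*a) + 12.06*exp(2*a) - 26.76*exp(a) - 2.23)*exp(a)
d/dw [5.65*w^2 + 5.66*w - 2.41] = 11.3*w + 5.66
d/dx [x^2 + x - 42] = 2*x + 1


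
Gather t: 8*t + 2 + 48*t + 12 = 56*t + 14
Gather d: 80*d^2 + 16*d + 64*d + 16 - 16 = 80*d^2 + 80*d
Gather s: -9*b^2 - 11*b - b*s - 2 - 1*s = -9*b^2 - 11*b + s*(-b - 1) - 2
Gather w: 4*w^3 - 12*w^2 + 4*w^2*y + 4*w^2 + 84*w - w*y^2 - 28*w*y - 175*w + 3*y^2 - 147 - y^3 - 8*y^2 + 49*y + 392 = 4*w^3 + w^2*(4*y - 8) + w*(-y^2 - 28*y - 91) - y^3 - 5*y^2 + 49*y + 245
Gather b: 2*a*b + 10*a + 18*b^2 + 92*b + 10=10*a + 18*b^2 + b*(2*a + 92) + 10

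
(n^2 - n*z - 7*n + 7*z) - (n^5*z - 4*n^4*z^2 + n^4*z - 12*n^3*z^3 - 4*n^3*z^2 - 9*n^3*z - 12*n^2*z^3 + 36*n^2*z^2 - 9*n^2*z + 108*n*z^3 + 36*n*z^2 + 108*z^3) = -n^5*z + 4*n^4*z^2 - n^4*z + 12*n^3*z^3 + 4*n^3*z^2 + 9*n^3*z + 12*n^2*z^3 - 36*n^2*z^2 + 9*n^2*z + n^2 - 108*n*z^3 - 36*n*z^2 - n*z - 7*n - 108*z^3 + 7*z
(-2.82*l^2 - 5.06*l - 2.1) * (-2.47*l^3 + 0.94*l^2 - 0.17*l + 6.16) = 6.9654*l^5 + 9.8474*l^4 + 0.910000000000001*l^3 - 18.485*l^2 - 30.8126*l - 12.936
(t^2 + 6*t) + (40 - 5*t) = t^2 + t + 40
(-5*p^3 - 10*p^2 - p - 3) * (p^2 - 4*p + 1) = -5*p^5 + 10*p^4 + 34*p^3 - 9*p^2 + 11*p - 3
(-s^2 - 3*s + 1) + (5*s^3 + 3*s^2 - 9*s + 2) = 5*s^3 + 2*s^2 - 12*s + 3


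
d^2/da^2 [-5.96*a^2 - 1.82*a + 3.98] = -11.9200000000000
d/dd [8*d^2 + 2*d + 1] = 16*d + 2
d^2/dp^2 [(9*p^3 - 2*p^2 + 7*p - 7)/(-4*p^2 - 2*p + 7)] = 2*(-416*p^3 + 882*p^2 - 1743*p + 224)/(64*p^6 + 96*p^5 - 288*p^4 - 328*p^3 + 504*p^2 + 294*p - 343)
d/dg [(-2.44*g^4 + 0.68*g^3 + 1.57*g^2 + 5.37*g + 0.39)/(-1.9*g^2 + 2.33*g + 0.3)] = (9.272*g^5 - 18.3476*g^4 + 0.2408*g^3 + 14.4731*g^2 + 2.424*g + 0.7023)/(3.61*g^4 - 8.854*g^3 + 4.2889*g^2 + 1.398*g + 0.09)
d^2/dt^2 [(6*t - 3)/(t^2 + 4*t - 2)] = 6*(4*(t + 2)^2*(2*t - 1) - (6*t + 7)*(t^2 + 4*t - 2))/(t^2 + 4*t - 2)^3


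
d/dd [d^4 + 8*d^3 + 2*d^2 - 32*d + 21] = 4*d^3 + 24*d^2 + 4*d - 32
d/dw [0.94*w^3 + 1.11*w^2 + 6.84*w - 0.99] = 2.82*w^2 + 2.22*w + 6.84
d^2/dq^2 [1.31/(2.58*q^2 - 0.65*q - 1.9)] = (17.439768*q^2 - 4.39374*q - 1.31*(5.16*q - 0.65)*(10.32*q - 1.3) - 12.84324)/(-2.58*q^2 + 0.65*q + 1.9)^3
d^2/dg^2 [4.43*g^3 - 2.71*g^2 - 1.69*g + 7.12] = 26.58*g - 5.42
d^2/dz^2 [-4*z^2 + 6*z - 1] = -8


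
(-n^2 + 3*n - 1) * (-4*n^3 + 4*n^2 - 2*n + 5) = 4*n^5 - 16*n^4 + 18*n^3 - 15*n^2 + 17*n - 5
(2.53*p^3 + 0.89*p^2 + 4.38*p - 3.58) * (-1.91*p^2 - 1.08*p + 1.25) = -4.8323*p^5 - 4.4323*p^4 - 6.1645*p^3 + 3.2199*p^2 + 9.3414*p - 4.475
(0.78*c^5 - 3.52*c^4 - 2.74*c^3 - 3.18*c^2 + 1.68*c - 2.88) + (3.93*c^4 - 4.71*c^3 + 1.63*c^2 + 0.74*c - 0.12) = 0.78*c^5 + 0.41*c^4 - 7.45*c^3 - 1.55*c^2 + 2.42*c - 3.0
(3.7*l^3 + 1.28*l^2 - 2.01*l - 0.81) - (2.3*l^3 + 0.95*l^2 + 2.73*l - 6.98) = 1.4*l^3 + 0.33*l^2 - 4.74*l + 6.17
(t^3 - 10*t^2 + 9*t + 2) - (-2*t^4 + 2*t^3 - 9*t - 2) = 2*t^4 - t^3 - 10*t^2 + 18*t + 4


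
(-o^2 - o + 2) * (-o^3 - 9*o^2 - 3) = o^5 + 10*o^4 + 7*o^3 - 15*o^2 + 3*o - 6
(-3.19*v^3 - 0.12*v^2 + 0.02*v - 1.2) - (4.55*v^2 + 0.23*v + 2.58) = -3.19*v^3 - 4.67*v^2 - 0.21*v - 3.78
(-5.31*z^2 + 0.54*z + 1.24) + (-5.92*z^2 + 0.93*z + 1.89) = -11.23*z^2 + 1.47*z + 3.13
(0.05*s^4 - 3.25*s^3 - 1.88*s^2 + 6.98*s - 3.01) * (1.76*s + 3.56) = 0.088*s^5 - 5.542*s^4 - 14.8788*s^3 + 5.592*s^2 + 19.5512*s - 10.7156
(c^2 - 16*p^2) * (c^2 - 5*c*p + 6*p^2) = c^4 - 5*c^3*p - 10*c^2*p^2 + 80*c*p^3 - 96*p^4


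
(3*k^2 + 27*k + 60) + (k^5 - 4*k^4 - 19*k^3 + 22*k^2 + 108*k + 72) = k^5 - 4*k^4 - 19*k^3 + 25*k^2 + 135*k + 132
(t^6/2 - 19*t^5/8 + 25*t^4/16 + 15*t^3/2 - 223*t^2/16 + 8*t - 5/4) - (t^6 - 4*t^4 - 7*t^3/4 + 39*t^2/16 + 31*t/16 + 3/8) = -t^6/2 - 19*t^5/8 + 89*t^4/16 + 37*t^3/4 - 131*t^2/8 + 97*t/16 - 13/8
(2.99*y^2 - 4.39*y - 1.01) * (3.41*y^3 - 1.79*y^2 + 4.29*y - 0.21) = 10.1959*y^5 - 20.322*y^4 + 17.2411*y^3 - 17.6531*y^2 - 3.411*y + 0.2121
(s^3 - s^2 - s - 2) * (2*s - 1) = 2*s^4 - 3*s^3 - s^2 - 3*s + 2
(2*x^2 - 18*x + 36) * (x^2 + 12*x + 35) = 2*x^4 + 6*x^3 - 110*x^2 - 198*x + 1260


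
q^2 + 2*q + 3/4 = (q + 1/2)*(q + 3/2)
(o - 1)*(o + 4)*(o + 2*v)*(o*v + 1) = o^4*v + 2*o^3*v^2 + 3*o^3*v + o^3 + 6*o^2*v^2 - 2*o^2*v + 3*o^2 - 8*o*v^2 + 6*o*v - 4*o - 8*v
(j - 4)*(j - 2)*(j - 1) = j^3 - 7*j^2 + 14*j - 8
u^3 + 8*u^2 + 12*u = u*(u + 2)*(u + 6)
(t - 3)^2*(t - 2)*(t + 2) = t^4 - 6*t^3 + 5*t^2 + 24*t - 36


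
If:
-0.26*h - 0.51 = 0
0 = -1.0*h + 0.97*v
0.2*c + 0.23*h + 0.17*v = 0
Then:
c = 3.97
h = -1.96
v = -2.02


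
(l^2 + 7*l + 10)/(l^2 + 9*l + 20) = (l + 2)/(l + 4)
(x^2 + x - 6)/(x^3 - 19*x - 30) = (x - 2)/(x^2 - 3*x - 10)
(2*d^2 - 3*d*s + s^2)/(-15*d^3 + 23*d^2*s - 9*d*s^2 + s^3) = (-2*d + s)/(15*d^2 - 8*d*s + s^2)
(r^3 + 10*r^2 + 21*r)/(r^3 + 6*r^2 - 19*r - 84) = r/(r - 4)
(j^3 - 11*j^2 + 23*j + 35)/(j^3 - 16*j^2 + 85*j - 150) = (j^2 - 6*j - 7)/(j^2 - 11*j + 30)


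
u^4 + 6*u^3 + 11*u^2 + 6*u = u*(u + 1)*(u + 2)*(u + 3)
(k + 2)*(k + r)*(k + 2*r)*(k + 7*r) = k^4 + 10*k^3*r + 2*k^3 + 23*k^2*r^2 + 20*k^2*r + 14*k*r^3 + 46*k*r^2 + 28*r^3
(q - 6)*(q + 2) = q^2 - 4*q - 12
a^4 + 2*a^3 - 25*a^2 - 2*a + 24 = (a - 4)*(a - 1)*(a + 1)*(a + 6)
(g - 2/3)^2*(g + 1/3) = g^3 - g^2 + 4/27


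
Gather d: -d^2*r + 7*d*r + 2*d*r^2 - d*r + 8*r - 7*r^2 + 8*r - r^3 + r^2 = -d^2*r + d*(2*r^2 + 6*r) - r^3 - 6*r^2 + 16*r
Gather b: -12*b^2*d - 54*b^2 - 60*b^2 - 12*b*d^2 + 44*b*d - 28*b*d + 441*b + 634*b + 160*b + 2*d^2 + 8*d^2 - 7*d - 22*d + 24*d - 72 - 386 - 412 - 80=b^2*(-12*d - 114) + b*(-12*d^2 + 16*d + 1235) + 10*d^2 - 5*d - 950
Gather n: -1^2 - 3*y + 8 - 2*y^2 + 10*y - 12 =-2*y^2 + 7*y - 5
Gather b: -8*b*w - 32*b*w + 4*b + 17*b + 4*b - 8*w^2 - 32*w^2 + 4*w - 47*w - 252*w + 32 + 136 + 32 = b*(25 - 40*w) - 40*w^2 - 295*w + 200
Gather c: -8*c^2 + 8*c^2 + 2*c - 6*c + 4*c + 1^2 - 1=0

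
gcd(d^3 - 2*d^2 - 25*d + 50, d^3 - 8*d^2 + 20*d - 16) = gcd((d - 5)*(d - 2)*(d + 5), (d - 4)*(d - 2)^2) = d - 2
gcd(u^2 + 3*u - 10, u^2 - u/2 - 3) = u - 2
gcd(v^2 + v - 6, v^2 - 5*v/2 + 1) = v - 2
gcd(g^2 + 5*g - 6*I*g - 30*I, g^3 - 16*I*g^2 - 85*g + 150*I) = g - 6*I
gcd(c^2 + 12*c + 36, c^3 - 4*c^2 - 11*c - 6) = 1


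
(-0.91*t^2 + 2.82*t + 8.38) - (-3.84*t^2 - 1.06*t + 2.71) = 2.93*t^2 + 3.88*t + 5.67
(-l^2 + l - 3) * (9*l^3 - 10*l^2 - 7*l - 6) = -9*l^5 + 19*l^4 - 30*l^3 + 29*l^2 + 15*l + 18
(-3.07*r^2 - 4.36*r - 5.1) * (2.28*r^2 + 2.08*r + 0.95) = -6.9996*r^4 - 16.3264*r^3 - 23.6133*r^2 - 14.75*r - 4.845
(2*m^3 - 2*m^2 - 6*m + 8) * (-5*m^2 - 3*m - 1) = -10*m^5 + 4*m^4 + 34*m^3 - 20*m^2 - 18*m - 8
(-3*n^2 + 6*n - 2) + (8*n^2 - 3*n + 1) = 5*n^2 + 3*n - 1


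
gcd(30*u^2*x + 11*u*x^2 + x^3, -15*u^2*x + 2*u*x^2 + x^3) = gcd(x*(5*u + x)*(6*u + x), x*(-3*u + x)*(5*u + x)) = 5*u*x + x^2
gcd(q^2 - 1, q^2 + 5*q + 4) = q + 1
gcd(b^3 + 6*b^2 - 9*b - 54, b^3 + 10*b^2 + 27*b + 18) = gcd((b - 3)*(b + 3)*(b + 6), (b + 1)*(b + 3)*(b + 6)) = b^2 + 9*b + 18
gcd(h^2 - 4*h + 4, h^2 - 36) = 1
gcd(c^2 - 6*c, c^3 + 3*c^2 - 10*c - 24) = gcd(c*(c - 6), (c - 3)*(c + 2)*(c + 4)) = 1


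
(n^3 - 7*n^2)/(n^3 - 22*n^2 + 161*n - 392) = n^2/(n^2 - 15*n + 56)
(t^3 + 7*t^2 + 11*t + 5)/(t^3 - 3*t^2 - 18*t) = (t^3 + 7*t^2 + 11*t + 5)/(t*(t^2 - 3*t - 18))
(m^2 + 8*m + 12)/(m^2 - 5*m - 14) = (m + 6)/(m - 7)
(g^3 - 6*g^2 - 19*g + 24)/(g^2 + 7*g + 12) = (g^2 - 9*g + 8)/(g + 4)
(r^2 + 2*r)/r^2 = (r + 2)/r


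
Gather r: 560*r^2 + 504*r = 560*r^2 + 504*r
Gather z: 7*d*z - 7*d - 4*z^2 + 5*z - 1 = -7*d - 4*z^2 + z*(7*d + 5) - 1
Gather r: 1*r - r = 0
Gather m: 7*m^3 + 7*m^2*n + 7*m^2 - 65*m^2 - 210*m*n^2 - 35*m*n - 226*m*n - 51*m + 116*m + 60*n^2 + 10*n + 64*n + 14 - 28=7*m^3 + m^2*(7*n - 58) + m*(-210*n^2 - 261*n + 65) + 60*n^2 + 74*n - 14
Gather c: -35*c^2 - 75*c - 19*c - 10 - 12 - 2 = -35*c^2 - 94*c - 24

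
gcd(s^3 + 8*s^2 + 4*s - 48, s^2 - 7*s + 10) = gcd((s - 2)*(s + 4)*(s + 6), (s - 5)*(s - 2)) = s - 2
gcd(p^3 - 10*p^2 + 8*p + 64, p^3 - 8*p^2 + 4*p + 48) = p^2 - 2*p - 8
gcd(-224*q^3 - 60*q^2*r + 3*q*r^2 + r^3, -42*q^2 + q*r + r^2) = 7*q + r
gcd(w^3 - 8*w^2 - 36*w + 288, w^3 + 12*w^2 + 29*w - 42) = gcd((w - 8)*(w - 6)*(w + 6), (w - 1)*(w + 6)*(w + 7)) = w + 6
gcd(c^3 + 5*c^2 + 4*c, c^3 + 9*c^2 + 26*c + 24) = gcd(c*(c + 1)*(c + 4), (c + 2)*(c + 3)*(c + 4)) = c + 4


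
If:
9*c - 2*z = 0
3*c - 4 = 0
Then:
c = 4/3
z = 6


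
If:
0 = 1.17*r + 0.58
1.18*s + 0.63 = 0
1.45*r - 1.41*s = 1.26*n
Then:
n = 0.03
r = -0.50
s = -0.53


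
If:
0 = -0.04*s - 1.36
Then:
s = -34.00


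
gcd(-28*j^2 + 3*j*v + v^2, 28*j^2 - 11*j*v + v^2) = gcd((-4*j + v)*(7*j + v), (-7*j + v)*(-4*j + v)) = -4*j + v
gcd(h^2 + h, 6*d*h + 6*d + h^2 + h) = h + 1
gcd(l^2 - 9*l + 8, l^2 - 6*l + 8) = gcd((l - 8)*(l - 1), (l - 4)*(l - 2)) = 1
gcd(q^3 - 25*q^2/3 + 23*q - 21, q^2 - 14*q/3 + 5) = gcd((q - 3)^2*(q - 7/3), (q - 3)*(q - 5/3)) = q - 3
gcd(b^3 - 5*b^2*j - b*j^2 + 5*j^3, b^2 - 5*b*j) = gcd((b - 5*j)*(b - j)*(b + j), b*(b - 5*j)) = b - 5*j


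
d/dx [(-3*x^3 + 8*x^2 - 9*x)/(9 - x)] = (6*x^3 - 89*x^2 + 144*x - 81)/(x^2 - 18*x + 81)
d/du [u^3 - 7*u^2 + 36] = u*(3*u - 14)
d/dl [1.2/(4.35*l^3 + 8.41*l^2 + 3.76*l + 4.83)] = (-15.66*l^2 - 20.184*l - 4.512)/(4.35*l^3 + 8.41*l^2 + 3.76*l + 4.83)^2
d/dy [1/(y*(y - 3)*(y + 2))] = (-y*(y - 3) - y*(y + 2) - (y - 3)*(y + 2))/(y^2*(y - 3)^2*(y + 2)^2)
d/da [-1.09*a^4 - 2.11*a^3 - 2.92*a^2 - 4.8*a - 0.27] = -4.36*a^3 - 6.33*a^2 - 5.84*a - 4.8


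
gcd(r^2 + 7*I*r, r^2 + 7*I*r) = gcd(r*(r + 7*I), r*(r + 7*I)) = r^2 + 7*I*r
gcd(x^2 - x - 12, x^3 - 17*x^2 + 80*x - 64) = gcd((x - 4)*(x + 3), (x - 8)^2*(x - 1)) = 1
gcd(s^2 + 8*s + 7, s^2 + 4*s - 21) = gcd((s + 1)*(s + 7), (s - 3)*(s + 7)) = s + 7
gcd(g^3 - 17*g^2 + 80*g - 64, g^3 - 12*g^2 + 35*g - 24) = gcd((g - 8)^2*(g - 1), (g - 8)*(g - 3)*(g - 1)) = g^2 - 9*g + 8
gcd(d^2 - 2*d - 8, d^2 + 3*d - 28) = d - 4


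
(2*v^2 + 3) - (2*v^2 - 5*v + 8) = 5*v - 5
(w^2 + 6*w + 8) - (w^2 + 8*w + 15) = -2*w - 7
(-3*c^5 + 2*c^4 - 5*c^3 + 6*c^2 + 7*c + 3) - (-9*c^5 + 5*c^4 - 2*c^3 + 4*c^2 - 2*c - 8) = 6*c^5 - 3*c^4 - 3*c^3 + 2*c^2 + 9*c + 11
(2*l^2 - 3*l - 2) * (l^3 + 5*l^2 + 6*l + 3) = 2*l^5 + 7*l^4 - 5*l^3 - 22*l^2 - 21*l - 6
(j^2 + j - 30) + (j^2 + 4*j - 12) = 2*j^2 + 5*j - 42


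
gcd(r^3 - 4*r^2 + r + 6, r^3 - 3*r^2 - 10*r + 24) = r - 2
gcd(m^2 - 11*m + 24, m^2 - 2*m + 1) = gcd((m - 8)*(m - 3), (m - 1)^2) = 1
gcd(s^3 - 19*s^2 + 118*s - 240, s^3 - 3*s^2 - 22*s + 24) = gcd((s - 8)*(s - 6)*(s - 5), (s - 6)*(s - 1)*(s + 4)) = s - 6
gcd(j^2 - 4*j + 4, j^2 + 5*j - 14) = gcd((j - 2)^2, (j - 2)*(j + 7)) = j - 2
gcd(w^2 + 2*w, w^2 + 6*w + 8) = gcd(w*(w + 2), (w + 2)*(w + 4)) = w + 2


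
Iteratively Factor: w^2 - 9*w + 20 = (w - 4)*(w - 5)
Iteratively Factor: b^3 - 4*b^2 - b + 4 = (b + 1)*(b^2 - 5*b + 4) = (b - 1)*(b + 1)*(b - 4)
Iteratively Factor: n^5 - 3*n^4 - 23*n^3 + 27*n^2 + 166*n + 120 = (n - 5)*(n^4 + 2*n^3 - 13*n^2 - 38*n - 24) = (n - 5)*(n - 4)*(n^3 + 6*n^2 + 11*n + 6) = (n - 5)*(n - 4)*(n + 2)*(n^2 + 4*n + 3) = (n - 5)*(n - 4)*(n + 1)*(n + 2)*(n + 3)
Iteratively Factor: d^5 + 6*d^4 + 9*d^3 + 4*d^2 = (d + 1)*(d^4 + 5*d^3 + 4*d^2) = d*(d + 1)*(d^3 + 5*d^2 + 4*d) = d^2*(d + 1)*(d^2 + 5*d + 4) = d^2*(d + 1)*(d + 4)*(d + 1)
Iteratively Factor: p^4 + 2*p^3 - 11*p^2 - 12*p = (p)*(p^3 + 2*p^2 - 11*p - 12) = p*(p - 3)*(p^2 + 5*p + 4) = p*(p - 3)*(p + 4)*(p + 1)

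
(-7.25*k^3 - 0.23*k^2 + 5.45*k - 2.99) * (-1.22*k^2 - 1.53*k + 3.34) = 8.845*k^5 + 11.3731*k^4 - 30.5121*k^3 - 5.4589*k^2 + 22.7777*k - 9.9866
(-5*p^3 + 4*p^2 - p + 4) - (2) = -5*p^3 + 4*p^2 - p + 2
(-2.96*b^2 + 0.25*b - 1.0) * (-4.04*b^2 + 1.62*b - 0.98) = 11.9584*b^4 - 5.8052*b^3 + 7.3458*b^2 - 1.865*b + 0.98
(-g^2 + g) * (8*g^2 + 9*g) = -8*g^4 - g^3 + 9*g^2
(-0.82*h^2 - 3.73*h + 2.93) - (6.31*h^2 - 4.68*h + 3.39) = -7.13*h^2 + 0.95*h - 0.46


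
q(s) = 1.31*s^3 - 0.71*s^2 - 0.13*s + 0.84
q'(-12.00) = 582.83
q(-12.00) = -2363.52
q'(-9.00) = 330.98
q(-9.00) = -1010.49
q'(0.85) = 1.50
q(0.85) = 1.02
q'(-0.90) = 4.33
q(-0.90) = -0.57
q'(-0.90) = 4.33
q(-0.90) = -0.57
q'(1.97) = 12.32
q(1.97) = 7.84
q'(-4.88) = 100.39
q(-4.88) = -167.67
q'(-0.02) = -0.10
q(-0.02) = 0.84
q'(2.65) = 23.71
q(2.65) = 19.89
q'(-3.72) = 59.54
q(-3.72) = -75.94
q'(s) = 3.93*s^2 - 1.42*s - 0.13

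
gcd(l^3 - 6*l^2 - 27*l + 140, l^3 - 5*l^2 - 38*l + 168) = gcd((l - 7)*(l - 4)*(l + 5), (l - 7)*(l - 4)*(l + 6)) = l^2 - 11*l + 28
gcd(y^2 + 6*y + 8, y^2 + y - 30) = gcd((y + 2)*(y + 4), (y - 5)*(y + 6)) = 1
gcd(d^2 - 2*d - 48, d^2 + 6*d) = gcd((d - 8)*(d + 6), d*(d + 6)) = d + 6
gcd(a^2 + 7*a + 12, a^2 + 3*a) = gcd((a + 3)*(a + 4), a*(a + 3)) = a + 3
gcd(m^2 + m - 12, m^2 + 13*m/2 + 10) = m + 4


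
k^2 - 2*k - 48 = (k - 8)*(k + 6)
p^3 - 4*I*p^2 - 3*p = p*(p - 3*I)*(p - I)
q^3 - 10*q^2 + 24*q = q*(q - 6)*(q - 4)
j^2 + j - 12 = (j - 3)*(j + 4)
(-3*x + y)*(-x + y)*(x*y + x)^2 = 3*x^4*y^2 + 6*x^4*y + 3*x^4 - 4*x^3*y^3 - 8*x^3*y^2 - 4*x^3*y + x^2*y^4 + 2*x^2*y^3 + x^2*y^2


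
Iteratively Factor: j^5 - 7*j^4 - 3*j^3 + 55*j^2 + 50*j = (j)*(j^4 - 7*j^3 - 3*j^2 + 55*j + 50) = j*(j + 1)*(j^3 - 8*j^2 + 5*j + 50) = j*(j + 1)*(j + 2)*(j^2 - 10*j + 25) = j*(j - 5)*(j + 1)*(j + 2)*(j - 5)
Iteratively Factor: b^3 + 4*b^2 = (b)*(b^2 + 4*b) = b*(b + 4)*(b)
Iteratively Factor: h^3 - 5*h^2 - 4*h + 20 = (h - 2)*(h^2 - 3*h - 10) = (h - 5)*(h - 2)*(h + 2)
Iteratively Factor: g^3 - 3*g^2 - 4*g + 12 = (g - 2)*(g^2 - g - 6) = (g - 2)*(g + 2)*(g - 3)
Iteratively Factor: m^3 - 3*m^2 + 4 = (m - 2)*(m^2 - m - 2) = (m - 2)^2*(m + 1)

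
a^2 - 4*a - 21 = (a - 7)*(a + 3)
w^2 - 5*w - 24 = (w - 8)*(w + 3)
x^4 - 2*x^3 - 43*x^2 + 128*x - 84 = (x - 6)*(x - 2)*(x - 1)*(x + 7)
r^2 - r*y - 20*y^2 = (r - 5*y)*(r + 4*y)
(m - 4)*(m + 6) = m^2 + 2*m - 24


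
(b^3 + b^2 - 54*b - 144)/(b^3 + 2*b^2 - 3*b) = (b^2 - 2*b - 48)/(b*(b - 1))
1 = 1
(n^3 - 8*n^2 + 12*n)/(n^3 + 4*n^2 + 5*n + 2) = n*(n^2 - 8*n + 12)/(n^3 + 4*n^2 + 5*n + 2)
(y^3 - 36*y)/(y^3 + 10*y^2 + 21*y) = (y^2 - 36)/(y^2 + 10*y + 21)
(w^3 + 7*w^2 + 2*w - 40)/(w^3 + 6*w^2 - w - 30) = (w + 4)/(w + 3)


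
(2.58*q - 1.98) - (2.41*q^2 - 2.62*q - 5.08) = -2.41*q^2 + 5.2*q + 3.1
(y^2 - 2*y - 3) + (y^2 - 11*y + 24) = 2*y^2 - 13*y + 21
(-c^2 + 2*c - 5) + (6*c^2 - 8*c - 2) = 5*c^2 - 6*c - 7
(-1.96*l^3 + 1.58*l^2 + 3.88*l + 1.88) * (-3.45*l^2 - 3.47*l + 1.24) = 6.762*l^5 + 1.3502*l^4 - 21.299*l^3 - 17.9904*l^2 - 1.7124*l + 2.3312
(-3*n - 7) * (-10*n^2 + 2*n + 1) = 30*n^3 + 64*n^2 - 17*n - 7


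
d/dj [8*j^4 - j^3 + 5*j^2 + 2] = j*(32*j^2 - 3*j + 10)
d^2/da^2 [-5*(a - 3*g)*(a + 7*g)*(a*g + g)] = 10*g*(-3*a - 4*g - 1)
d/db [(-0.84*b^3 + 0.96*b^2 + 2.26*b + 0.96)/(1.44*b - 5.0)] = (-2.4192*b^3 + 13.9824*b^2 - 9.6*b - 12.6824)/(2.0736*b^2 - 14.4*b + 25.0)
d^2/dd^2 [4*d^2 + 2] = 8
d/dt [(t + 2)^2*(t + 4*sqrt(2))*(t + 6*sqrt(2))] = 4*t^3 + 12*t^2 + 30*sqrt(2)*t^2 + 104*t + 80*sqrt(2)*t + 40*sqrt(2) + 192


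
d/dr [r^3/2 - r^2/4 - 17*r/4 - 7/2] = 3*r^2/2 - r/2 - 17/4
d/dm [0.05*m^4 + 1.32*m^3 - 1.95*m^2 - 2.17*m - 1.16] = 0.2*m^3 + 3.96*m^2 - 3.9*m - 2.17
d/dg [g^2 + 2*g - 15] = 2*g + 2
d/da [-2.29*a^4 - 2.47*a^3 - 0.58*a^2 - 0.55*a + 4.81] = -9.16*a^3 - 7.41*a^2 - 1.16*a - 0.55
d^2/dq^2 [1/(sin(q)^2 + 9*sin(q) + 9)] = (-4*sin(q)^4 - 27*sin(q)^3 - 39*sin(q)^2 + 135*sin(q) + 144)/(sin(q)^2 + 9*sin(q) + 9)^3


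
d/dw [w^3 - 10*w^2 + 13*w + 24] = 3*w^2 - 20*w + 13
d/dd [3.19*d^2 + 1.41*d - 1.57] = 6.38*d + 1.41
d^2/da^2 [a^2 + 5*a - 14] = 2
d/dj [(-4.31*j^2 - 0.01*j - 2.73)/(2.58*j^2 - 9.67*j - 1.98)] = (41.7035*j^2 + 31.1544*j - 26.3793)/(6.6564*j^4 - 49.8972*j^3 + 83.2921*j^2 + 38.2932*j + 3.9204)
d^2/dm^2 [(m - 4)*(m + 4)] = 2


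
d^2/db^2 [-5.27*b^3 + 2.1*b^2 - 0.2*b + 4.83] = 4.2 - 31.62*b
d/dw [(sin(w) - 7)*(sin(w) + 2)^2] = 3*(sin(w) - 4)*(sin(w) + 2)*cos(w)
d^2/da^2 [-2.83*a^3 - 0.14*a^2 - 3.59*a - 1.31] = -16.98*a - 0.28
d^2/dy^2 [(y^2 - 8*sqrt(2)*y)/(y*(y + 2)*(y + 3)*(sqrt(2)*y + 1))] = 2*(6*y^5 - 93*sqrt(2)*y^4 + 30*y^4 - 635*sqrt(2)*y^3 - 89*y^3 - 1548*sqrt(2)*y^2 - 720*y^2 - 1650*sqrt(2)*y - 1218*y - 764*sqrt(2) - 510)/(2*sqrt(2)*y^9 + 6*y^8 + 30*sqrt(2)*y^8 + 90*y^7 + 189*sqrt(2)*y^7 + 559*y^6 + 655*sqrt(2)*y^6 + 1845*y^5 + 1395*sqrt(2)*y^5 + 1995*sqrt(2)*y^4 + 3441*y^4 + 2106*sqrt(2)*y^3 + 3545*y^3 + 1854*y^2 + 1620*sqrt(2)*y^2 + 540*y + 648*sqrt(2)*y + 216)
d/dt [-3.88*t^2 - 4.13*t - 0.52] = -7.76*t - 4.13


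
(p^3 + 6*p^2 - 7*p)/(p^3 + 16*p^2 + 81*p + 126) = p*(p - 1)/(p^2 + 9*p + 18)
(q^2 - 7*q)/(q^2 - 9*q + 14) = q/(q - 2)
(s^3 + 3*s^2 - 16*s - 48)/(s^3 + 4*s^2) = (s^2 - s - 12)/s^2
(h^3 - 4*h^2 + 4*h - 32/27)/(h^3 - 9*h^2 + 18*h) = (h^3 - 4*h^2 + 4*h - 32/27)/(h*(h^2 - 9*h + 18))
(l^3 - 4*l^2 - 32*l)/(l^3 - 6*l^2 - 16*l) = (l + 4)/(l + 2)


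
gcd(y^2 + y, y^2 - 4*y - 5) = y + 1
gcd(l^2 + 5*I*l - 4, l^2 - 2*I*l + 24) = l + 4*I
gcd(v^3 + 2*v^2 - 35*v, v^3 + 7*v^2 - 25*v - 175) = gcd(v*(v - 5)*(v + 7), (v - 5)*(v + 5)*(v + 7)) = v^2 + 2*v - 35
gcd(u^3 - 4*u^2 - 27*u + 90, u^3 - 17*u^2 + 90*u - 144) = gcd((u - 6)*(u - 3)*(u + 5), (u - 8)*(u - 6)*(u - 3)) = u^2 - 9*u + 18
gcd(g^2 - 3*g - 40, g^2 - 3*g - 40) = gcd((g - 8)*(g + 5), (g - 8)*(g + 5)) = g^2 - 3*g - 40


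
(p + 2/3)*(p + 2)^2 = p^3 + 14*p^2/3 + 20*p/3 + 8/3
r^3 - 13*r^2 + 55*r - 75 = (r - 5)^2*(r - 3)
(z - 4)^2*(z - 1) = z^3 - 9*z^2 + 24*z - 16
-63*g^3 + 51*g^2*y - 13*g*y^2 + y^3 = (-7*g + y)*(-3*g + y)^2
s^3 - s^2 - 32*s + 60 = (s - 5)*(s - 2)*(s + 6)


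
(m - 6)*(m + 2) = m^2 - 4*m - 12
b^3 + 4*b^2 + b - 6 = (b - 1)*(b + 2)*(b + 3)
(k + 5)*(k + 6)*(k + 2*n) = k^3 + 2*k^2*n + 11*k^2 + 22*k*n + 30*k + 60*n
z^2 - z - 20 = (z - 5)*(z + 4)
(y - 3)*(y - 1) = y^2 - 4*y + 3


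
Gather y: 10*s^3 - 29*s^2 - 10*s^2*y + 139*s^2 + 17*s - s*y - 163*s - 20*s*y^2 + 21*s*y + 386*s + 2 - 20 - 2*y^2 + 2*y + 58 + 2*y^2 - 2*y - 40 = 10*s^3 + 110*s^2 - 20*s*y^2 + 240*s + y*(-10*s^2 + 20*s)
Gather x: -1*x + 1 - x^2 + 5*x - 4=-x^2 + 4*x - 3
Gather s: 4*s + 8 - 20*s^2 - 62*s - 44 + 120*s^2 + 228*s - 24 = 100*s^2 + 170*s - 60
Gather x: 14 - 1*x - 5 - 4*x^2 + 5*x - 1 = -4*x^2 + 4*x + 8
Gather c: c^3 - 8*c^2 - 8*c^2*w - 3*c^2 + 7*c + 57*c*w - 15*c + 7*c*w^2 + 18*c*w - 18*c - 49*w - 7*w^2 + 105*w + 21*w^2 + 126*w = c^3 + c^2*(-8*w - 11) + c*(7*w^2 + 75*w - 26) + 14*w^2 + 182*w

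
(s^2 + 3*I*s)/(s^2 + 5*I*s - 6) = s/(s + 2*I)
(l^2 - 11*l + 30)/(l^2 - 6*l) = (l - 5)/l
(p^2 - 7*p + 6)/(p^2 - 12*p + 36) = (p - 1)/(p - 6)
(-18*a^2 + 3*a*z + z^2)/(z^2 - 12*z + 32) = (-18*a^2 + 3*a*z + z^2)/(z^2 - 12*z + 32)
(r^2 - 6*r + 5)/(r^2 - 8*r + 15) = (r - 1)/(r - 3)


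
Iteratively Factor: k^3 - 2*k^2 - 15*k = (k)*(k^2 - 2*k - 15) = k*(k + 3)*(k - 5)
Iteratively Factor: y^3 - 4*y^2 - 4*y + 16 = (y - 4)*(y^2 - 4) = (y - 4)*(y + 2)*(y - 2)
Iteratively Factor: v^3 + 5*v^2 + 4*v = (v)*(v^2 + 5*v + 4) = v*(v + 4)*(v + 1)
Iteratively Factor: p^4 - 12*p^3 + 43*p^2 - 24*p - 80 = (p - 5)*(p^3 - 7*p^2 + 8*p + 16) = (p - 5)*(p - 4)*(p^2 - 3*p - 4) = (p - 5)*(p - 4)*(p + 1)*(p - 4)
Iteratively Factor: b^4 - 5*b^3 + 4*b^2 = (b - 1)*(b^3 - 4*b^2) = b*(b - 1)*(b^2 - 4*b) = b^2*(b - 1)*(b - 4)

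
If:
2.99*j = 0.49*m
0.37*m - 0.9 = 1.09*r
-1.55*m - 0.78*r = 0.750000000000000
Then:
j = -0.01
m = -0.06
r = -0.85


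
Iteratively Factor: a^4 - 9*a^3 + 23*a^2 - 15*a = (a - 3)*(a^3 - 6*a^2 + 5*a) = a*(a - 3)*(a^2 - 6*a + 5) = a*(a - 3)*(a - 1)*(a - 5)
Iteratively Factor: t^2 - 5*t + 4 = (t - 1)*(t - 4)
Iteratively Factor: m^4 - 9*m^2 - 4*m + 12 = (m + 2)*(m^3 - 2*m^2 - 5*m + 6) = (m - 1)*(m + 2)*(m^2 - m - 6) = (m - 3)*(m - 1)*(m + 2)*(m + 2)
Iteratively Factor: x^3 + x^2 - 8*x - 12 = (x + 2)*(x^2 - x - 6) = (x - 3)*(x + 2)*(x + 2)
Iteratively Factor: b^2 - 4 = (b - 2)*(b + 2)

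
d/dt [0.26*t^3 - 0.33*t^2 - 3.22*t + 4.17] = 0.78*t^2 - 0.66*t - 3.22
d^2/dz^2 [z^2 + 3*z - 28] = 2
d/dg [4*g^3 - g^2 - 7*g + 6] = 12*g^2 - 2*g - 7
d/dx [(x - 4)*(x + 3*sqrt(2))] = 2*x - 4 + 3*sqrt(2)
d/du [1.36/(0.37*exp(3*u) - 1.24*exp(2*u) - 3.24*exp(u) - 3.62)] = (-1.5096*exp(2*u) + 3.3728*exp(u) + 4.4064)*exp(u)/(-0.37*exp(3*u) + 1.24*exp(2*u) + 3.24*exp(u) + 3.62)^2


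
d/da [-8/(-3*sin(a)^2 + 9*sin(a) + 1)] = 24*(3 - 2*sin(a))*cos(a)/(-3*sin(a)^2 + 9*sin(a) + 1)^2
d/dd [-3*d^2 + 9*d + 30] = 9 - 6*d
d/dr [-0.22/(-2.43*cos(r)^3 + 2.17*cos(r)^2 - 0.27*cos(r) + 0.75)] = (1.6038*cos(r)^2 - 0.9548*cos(r) + 0.0594)*sin(r)/(2.43*cos(r)^3 - 2.17*cos(r)^2 + 0.27*cos(r) - 0.75)^2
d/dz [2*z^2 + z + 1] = 4*z + 1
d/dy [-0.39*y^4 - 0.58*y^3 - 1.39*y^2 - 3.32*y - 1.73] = -1.56*y^3 - 1.74*y^2 - 2.78*y - 3.32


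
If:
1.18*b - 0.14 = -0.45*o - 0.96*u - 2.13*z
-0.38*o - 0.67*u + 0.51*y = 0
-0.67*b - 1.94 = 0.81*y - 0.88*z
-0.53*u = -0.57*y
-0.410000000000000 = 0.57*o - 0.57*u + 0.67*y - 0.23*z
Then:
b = -2.24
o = -0.35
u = 0.67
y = 0.63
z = 1.08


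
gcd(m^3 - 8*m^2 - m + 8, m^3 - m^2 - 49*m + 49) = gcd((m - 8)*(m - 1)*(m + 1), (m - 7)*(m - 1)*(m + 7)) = m - 1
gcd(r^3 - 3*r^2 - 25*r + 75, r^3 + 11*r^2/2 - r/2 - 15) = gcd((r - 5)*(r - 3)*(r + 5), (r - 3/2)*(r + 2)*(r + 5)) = r + 5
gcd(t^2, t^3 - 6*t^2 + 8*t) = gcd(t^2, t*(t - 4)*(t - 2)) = t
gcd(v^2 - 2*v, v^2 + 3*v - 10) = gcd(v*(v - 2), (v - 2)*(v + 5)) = v - 2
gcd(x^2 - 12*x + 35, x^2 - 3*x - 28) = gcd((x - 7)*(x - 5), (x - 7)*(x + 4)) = x - 7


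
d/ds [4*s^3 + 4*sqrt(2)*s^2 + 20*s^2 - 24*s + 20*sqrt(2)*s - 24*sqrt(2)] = 12*s^2 + 8*sqrt(2)*s + 40*s - 24 + 20*sqrt(2)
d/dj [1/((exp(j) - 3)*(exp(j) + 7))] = 2*(-exp(j) - 2)*exp(j)/(exp(4*j) + 8*exp(3*j) - 26*exp(2*j) - 168*exp(j) + 441)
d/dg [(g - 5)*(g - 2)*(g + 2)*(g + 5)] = 4*g^3 - 58*g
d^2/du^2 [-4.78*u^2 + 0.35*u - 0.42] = -9.56000000000000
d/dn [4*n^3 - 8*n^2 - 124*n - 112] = 12*n^2 - 16*n - 124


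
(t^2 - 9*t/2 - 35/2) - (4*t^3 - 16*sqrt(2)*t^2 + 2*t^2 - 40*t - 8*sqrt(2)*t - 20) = -4*t^3 - t^2 + 16*sqrt(2)*t^2 + 8*sqrt(2)*t + 71*t/2 + 5/2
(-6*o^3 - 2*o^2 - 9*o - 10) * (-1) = 6*o^3 + 2*o^2 + 9*o + 10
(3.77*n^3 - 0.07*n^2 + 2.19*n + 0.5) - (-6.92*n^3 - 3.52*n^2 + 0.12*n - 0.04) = 10.69*n^3 + 3.45*n^2 + 2.07*n + 0.54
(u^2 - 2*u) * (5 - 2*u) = -2*u^3 + 9*u^2 - 10*u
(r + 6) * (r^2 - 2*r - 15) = r^3 + 4*r^2 - 27*r - 90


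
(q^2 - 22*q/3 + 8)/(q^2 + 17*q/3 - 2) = (3*q^2 - 22*q + 24)/(3*q^2 + 17*q - 6)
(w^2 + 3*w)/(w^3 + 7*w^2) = (w + 3)/(w*(w + 7))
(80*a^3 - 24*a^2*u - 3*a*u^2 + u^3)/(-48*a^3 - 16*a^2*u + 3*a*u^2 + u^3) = (-20*a^2 + a*u + u^2)/(12*a^2 + 7*a*u + u^2)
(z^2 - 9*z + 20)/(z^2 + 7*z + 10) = (z^2 - 9*z + 20)/(z^2 + 7*z + 10)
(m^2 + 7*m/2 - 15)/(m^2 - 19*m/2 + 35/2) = (m + 6)/(m - 7)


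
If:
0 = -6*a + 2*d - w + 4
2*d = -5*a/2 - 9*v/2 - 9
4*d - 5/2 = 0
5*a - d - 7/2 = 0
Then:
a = 33/40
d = 5/8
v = -197/72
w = 3/10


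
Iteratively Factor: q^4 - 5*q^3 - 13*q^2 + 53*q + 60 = (q - 4)*(q^3 - q^2 - 17*q - 15) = (q - 4)*(q + 3)*(q^2 - 4*q - 5) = (q - 5)*(q - 4)*(q + 3)*(q + 1)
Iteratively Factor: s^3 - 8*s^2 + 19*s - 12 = (s - 4)*(s^2 - 4*s + 3) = (s - 4)*(s - 1)*(s - 3)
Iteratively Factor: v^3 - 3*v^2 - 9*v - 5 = (v + 1)*(v^2 - 4*v - 5) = (v - 5)*(v + 1)*(v + 1)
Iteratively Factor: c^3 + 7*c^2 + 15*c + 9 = (c + 1)*(c^2 + 6*c + 9) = (c + 1)*(c + 3)*(c + 3)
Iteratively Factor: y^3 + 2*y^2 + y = (y + 1)*(y^2 + y) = (y + 1)^2*(y)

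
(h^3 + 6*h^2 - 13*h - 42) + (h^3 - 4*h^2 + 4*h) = 2*h^3 + 2*h^2 - 9*h - 42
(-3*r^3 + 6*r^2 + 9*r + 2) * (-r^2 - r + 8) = 3*r^5 - 3*r^4 - 39*r^3 + 37*r^2 + 70*r + 16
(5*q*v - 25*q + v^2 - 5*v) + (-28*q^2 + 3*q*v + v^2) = -28*q^2 + 8*q*v - 25*q + 2*v^2 - 5*v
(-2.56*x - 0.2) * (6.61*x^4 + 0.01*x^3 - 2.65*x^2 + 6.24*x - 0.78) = -16.9216*x^5 - 1.3476*x^4 + 6.782*x^3 - 15.4444*x^2 + 0.7488*x + 0.156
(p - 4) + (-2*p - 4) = -p - 8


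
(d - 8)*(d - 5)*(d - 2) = d^3 - 15*d^2 + 66*d - 80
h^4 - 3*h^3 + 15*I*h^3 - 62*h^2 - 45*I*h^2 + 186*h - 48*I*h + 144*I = (h - 3)*(h + I)*(h + 6*I)*(h + 8*I)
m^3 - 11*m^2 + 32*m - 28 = (m - 7)*(m - 2)^2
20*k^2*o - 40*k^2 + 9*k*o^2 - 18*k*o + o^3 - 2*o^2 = (4*k + o)*(5*k + o)*(o - 2)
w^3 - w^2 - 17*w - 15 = (w - 5)*(w + 1)*(w + 3)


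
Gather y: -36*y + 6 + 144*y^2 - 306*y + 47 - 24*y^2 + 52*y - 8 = 120*y^2 - 290*y + 45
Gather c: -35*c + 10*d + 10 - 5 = -35*c + 10*d + 5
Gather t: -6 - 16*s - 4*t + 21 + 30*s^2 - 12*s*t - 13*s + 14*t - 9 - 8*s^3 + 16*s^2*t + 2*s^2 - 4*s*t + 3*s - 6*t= -8*s^3 + 32*s^2 - 26*s + t*(16*s^2 - 16*s + 4) + 6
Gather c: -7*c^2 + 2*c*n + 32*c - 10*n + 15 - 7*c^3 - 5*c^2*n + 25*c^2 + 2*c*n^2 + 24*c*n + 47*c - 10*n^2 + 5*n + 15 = -7*c^3 + c^2*(18 - 5*n) + c*(2*n^2 + 26*n + 79) - 10*n^2 - 5*n + 30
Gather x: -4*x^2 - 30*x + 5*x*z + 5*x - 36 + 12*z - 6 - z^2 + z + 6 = -4*x^2 + x*(5*z - 25) - z^2 + 13*z - 36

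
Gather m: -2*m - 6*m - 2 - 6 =-8*m - 8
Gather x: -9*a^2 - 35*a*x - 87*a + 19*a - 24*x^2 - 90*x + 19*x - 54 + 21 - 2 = -9*a^2 - 68*a - 24*x^2 + x*(-35*a - 71) - 35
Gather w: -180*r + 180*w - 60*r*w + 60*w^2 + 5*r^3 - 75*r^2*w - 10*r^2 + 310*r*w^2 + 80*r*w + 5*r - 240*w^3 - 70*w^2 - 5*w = 5*r^3 - 10*r^2 - 175*r - 240*w^3 + w^2*(310*r - 10) + w*(-75*r^2 + 20*r + 175)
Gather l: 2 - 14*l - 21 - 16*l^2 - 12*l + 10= -16*l^2 - 26*l - 9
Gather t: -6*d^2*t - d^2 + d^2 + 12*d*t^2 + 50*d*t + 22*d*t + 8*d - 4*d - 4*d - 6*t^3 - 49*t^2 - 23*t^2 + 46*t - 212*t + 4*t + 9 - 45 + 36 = -6*t^3 + t^2*(12*d - 72) + t*(-6*d^2 + 72*d - 162)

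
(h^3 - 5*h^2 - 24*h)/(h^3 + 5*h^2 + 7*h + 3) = h*(h - 8)/(h^2 + 2*h + 1)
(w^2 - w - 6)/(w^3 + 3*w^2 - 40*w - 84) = (w - 3)/(w^2 + w - 42)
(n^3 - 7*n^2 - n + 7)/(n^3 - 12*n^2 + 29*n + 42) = (n - 1)/(n - 6)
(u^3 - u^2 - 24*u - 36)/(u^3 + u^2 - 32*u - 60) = (u + 3)/(u + 5)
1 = 1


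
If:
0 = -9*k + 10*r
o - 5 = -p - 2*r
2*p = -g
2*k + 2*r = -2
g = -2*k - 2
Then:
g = -18/19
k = -10/19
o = 104/19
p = 9/19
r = -9/19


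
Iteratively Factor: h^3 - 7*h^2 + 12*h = (h)*(h^2 - 7*h + 12) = h*(h - 4)*(h - 3)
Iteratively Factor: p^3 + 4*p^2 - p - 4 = (p + 4)*(p^2 - 1) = (p + 1)*(p + 4)*(p - 1)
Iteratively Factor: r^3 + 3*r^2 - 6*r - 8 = (r - 2)*(r^2 + 5*r + 4) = (r - 2)*(r + 4)*(r + 1)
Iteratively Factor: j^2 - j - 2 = (j + 1)*(j - 2)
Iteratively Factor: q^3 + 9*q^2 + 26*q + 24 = (q + 2)*(q^2 + 7*q + 12) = (q + 2)*(q + 3)*(q + 4)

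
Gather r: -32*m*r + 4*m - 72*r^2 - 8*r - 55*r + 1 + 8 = 4*m - 72*r^2 + r*(-32*m - 63) + 9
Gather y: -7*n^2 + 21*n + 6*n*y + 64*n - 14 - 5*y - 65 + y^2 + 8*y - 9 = -7*n^2 + 85*n + y^2 + y*(6*n + 3) - 88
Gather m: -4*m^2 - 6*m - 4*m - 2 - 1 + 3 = -4*m^2 - 10*m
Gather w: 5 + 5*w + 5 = 5*w + 10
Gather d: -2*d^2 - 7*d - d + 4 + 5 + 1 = -2*d^2 - 8*d + 10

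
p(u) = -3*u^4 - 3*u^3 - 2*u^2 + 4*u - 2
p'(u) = -12*u^3 - 9*u^2 - 4*u + 4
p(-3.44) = -337.41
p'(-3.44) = 399.75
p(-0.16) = -2.68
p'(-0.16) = 4.46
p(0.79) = -2.74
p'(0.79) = -10.69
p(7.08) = -8676.59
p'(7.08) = -4734.20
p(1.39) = -19.56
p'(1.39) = -51.18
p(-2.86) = -160.34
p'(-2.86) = 222.55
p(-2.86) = -160.34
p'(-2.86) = 222.55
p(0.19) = -1.34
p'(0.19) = 2.83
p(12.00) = -67634.00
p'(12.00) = -22076.00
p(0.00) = -2.00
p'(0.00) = 4.00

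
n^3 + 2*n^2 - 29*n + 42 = (n - 3)*(n - 2)*(n + 7)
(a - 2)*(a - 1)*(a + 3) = a^3 - 7*a + 6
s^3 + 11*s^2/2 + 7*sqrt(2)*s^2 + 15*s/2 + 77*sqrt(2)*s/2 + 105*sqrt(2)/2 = (s + 5/2)*(s + 3)*(s + 7*sqrt(2))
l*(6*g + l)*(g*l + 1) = 6*g^2*l^2 + g*l^3 + 6*g*l + l^2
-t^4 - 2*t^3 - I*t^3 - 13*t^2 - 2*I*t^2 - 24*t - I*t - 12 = (t - 3*I)*(t + 4*I)*(I*t + I)^2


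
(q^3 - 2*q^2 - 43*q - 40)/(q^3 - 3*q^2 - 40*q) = (q + 1)/q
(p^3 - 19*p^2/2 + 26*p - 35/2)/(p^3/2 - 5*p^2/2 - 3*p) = (-2*p^3 + 19*p^2 - 52*p + 35)/(p*(-p^2 + 5*p + 6))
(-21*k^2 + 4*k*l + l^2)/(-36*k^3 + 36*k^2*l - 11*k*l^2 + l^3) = (7*k + l)/(12*k^2 - 8*k*l + l^2)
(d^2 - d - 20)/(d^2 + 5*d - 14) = (d^2 - d - 20)/(d^2 + 5*d - 14)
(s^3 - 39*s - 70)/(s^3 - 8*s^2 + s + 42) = (s + 5)/(s - 3)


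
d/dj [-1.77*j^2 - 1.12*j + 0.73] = -3.54*j - 1.12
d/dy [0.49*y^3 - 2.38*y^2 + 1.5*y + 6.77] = 1.47*y^2 - 4.76*y + 1.5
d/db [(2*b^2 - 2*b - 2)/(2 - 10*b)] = (-5*b^2 + 2*b - 6)/(25*b^2 - 10*b + 1)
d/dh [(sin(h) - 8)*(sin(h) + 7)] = sin(2*h) - cos(h)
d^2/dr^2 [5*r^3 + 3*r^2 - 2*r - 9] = 30*r + 6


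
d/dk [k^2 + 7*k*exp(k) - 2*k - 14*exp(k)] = 7*k*exp(k) + 2*k - 7*exp(k) - 2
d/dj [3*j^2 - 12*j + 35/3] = 6*j - 12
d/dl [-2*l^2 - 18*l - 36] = -4*l - 18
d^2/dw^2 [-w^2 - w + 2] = -2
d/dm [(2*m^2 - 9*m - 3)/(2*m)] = 1 + 3/(2*m^2)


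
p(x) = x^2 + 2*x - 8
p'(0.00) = 2.00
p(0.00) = -8.00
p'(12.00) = 26.00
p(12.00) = 160.00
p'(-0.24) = 1.52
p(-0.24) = -8.42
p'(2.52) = 7.04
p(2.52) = 3.39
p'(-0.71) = 0.58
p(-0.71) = -8.92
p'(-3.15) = -4.30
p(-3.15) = -4.38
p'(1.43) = 4.86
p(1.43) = -3.10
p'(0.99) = 3.98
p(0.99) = -5.04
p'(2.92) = 7.84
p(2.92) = 6.37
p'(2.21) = 6.42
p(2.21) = 1.30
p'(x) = 2*x + 2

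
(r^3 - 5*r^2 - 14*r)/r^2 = r - 5 - 14/r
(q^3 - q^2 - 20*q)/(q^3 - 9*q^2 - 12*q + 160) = q/(q - 8)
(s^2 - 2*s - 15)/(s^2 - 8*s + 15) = (s + 3)/(s - 3)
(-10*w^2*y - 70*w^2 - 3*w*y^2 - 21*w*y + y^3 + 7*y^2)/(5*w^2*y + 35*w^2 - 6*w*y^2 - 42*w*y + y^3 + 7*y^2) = (2*w + y)/(-w + y)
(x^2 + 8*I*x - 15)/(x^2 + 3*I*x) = (x + 5*I)/x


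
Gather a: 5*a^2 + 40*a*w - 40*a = 5*a^2 + a*(40*w - 40)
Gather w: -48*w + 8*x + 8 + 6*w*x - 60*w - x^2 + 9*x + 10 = w*(6*x - 108) - x^2 + 17*x + 18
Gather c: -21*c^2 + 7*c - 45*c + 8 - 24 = -21*c^2 - 38*c - 16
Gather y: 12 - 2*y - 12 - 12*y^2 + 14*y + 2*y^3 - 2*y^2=2*y^3 - 14*y^2 + 12*y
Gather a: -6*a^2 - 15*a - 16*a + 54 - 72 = -6*a^2 - 31*a - 18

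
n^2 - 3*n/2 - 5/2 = (n - 5/2)*(n + 1)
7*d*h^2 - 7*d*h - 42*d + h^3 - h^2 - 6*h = (7*d + h)*(h - 3)*(h + 2)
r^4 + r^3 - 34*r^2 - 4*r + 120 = (r - 5)*(r - 2)*(r + 2)*(r + 6)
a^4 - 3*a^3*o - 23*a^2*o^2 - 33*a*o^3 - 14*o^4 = (a - 7*o)*(a + o)^2*(a + 2*o)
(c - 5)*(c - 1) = c^2 - 6*c + 5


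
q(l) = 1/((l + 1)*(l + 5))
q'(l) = -1/((l + 1)*(l + 5)^2) - 1/((l + 1)^2*(l + 5))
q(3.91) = 0.02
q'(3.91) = -0.01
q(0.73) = 0.10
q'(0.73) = -0.08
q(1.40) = 0.07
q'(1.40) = -0.04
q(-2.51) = -0.27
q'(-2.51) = -0.07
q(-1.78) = -0.40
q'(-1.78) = -0.39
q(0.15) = 0.17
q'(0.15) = -0.18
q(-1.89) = -0.36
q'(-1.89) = -0.29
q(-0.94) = 4.11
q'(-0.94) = -69.43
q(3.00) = 0.03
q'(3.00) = -0.01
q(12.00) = 0.00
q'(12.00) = 0.00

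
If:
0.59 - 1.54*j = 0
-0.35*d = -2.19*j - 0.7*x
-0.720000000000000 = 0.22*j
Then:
No Solution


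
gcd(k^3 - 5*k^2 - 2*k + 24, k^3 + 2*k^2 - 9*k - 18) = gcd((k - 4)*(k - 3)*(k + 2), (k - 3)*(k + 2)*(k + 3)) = k^2 - k - 6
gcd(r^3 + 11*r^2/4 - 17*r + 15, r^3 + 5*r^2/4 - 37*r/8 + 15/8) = r - 5/4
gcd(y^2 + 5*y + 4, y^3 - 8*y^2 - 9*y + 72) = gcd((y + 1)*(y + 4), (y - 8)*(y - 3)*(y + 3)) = 1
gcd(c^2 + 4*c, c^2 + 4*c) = c^2 + 4*c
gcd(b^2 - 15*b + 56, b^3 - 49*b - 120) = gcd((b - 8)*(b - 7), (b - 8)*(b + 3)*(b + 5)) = b - 8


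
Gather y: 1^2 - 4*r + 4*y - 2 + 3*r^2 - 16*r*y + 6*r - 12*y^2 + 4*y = 3*r^2 + 2*r - 12*y^2 + y*(8 - 16*r) - 1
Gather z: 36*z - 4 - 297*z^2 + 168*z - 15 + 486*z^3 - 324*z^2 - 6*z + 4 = 486*z^3 - 621*z^2 + 198*z - 15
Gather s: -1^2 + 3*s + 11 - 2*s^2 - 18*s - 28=-2*s^2 - 15*s - 18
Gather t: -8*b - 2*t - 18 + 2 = -8*b - 2*t - 16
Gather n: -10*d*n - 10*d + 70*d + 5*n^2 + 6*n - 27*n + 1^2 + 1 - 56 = 60*d + 5*n^2 + n*(-10*d - 21) - 54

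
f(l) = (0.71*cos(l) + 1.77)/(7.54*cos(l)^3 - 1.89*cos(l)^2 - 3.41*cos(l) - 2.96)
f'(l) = (0.71*cos(l) + 1.77)*(22.62*sin(l)*cos(l)^2 - 3.78*sin(l)*cos(l) - 3.41*sin(l))/(7.54*cos(l)^3 - 1.89*cos(l)^2 - 3.41*cos(l) - 2.96)^2 - 0.71*sin(l)/(7.54*cos(l)^3 - 1.89*cos(l)^2 - 3.41*cos(l) - 2.96)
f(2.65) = -0.17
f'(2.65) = 0.27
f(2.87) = -0.13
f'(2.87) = 0.12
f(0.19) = -2.49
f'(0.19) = 7.11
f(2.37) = -0.30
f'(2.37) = 0.64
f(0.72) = -0.68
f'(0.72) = 1.00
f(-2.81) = -0.14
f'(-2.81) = -0.15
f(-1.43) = -0.54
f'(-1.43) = 0.34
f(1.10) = -0.50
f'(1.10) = 0.10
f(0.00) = -3.44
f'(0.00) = 0.00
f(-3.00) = -0.12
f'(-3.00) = -0.06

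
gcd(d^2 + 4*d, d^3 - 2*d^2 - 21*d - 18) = 1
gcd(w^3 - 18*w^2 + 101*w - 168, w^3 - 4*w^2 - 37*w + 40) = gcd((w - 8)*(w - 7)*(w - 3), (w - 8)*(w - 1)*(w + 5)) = w - 8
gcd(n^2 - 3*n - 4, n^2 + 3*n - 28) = n - 4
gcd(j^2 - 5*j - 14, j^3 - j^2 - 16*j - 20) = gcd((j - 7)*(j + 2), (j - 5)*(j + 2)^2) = j + 2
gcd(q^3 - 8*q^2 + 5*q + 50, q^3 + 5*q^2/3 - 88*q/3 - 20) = q - 5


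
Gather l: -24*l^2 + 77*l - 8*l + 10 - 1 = -24*l^2 + 69*l + 9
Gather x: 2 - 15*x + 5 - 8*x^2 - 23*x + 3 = -8*x^2 - 38*x + 10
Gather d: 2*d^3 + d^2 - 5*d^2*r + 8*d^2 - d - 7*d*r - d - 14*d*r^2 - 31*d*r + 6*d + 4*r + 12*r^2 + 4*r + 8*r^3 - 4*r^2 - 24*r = 2*d^3 + d^2*(9 - 5*r) + d*(-14*r^2 - 38*r + 4) + 8*r^3 + 8*r^2 - 16*r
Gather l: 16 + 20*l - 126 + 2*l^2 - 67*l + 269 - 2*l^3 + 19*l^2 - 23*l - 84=-2*l^3 + 21*l^2 - 70*l + 75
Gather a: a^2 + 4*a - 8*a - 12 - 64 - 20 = a^2 - 4*a - 96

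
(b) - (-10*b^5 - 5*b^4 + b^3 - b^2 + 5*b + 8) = 10*b^5 + 5*b^4 - b^3 + b^2 - 4*b - 8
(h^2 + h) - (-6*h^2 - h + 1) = 7*h^2 + 2*h - 1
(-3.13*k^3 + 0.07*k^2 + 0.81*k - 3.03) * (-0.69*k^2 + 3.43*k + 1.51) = 2.1597*k^5 - 10.7842*k^4 - 5.0451*k^3 + 4.9747*k^2 - 9.1698*k - 4.5753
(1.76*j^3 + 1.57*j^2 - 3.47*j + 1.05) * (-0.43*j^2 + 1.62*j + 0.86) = -0.7568*j^5 + 2.1761*j^4 + 5.5491*j^3 - 4.7227*j^2 - 1.2832*j + 0.903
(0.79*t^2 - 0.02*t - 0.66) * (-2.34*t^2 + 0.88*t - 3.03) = -1.8486*t^4 + 0.742*t^3 - 0.8669*t^2 - 0.5202*t + 1.9998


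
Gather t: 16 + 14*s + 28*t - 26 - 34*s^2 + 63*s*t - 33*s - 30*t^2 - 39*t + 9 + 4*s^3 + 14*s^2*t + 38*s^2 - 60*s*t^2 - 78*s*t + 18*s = 4*s^3 + 4*s^2 - s + t^2*(-60*s - 30) + t*(14*s^2 - 15*s - 11) - 1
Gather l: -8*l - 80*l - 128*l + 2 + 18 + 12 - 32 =-216*l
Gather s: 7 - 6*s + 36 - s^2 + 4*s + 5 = -s^2 - 2*s + 48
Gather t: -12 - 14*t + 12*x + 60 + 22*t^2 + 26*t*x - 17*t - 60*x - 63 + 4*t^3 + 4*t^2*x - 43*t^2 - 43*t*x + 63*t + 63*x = 4*t^3 + t^2*(4*x - 21) + t*(32 - 17*x) + 15*x - 15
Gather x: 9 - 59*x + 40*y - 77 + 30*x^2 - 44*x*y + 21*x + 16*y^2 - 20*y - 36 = 30*x^2 + x*(-44*y - 38) + 16*y^2 + 20*y - 104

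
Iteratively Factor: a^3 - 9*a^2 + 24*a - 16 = (a - 4)*(a^2 - 5*a + 4) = (a - 4)^2*(a - 1)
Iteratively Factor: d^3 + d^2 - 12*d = (d + 4)*(d^2 - 3*d) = d*(d + 4)*(d - 3)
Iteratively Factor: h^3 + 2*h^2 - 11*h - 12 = (h - 3)*(h^2 + 5*h + 4) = (h - 3)*(h + 4)*(h + 1)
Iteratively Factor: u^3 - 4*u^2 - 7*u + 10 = (u - 1)*(u^2 - 3*u - 10) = (u - 1)*(u + 2)*(u - 5)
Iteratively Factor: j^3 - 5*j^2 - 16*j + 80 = (j - 5)*(j^2 - 16) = (j - 5)*(j + 4)*(j - 4)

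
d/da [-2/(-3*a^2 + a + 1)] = 2*(1 - 6*a)/(-3*a^2 + a + 1)^2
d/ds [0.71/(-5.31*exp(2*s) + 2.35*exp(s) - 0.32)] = (7.5402*exp(s) - 1.6685)*exp(s)/(5.31*exp(2*s) - 2.35*exp(s) + 0.32)^2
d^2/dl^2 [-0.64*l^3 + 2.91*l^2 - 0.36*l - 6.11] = 5.82 - 3.84*l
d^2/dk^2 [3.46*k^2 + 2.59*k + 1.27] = 6.92000000000000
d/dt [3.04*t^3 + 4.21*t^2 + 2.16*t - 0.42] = 9.12*t^2 + 8.42*t + 2.16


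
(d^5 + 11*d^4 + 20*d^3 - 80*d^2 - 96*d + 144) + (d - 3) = d^5 + 11*d^4 + 20*d^3 - 80*d^2 - 95*d + 141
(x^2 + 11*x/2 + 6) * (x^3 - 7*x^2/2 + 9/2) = x^5 + 2*x^4 - 53*x^3/4 - 33*x^2/2 + 99*x/4 + 27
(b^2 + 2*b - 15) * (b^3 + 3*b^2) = b^5 + 5*b^4 - 9*b^3 - 45*b^2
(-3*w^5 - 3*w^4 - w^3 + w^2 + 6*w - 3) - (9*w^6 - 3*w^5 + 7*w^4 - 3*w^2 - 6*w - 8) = -9*w^6 - 10*w^4 - w^3 + 4*w^2 + 12*w + 5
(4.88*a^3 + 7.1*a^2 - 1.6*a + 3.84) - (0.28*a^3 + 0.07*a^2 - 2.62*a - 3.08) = 4.6*a^3 + 7.03*a^2 + 1.02*a + 6.92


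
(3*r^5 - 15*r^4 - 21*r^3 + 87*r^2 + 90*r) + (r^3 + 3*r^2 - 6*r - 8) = 3*r^5 - 15*r^4 - 20*r^3 + 90*r^2 + 84*r - 8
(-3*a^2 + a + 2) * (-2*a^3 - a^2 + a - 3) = 6*a^5 + a^4 - 8*a^3 + 8*a^2 - a - 6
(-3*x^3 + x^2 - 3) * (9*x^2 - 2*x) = -27*x^5 + 15*x^4 - 2*x^3 - 27*x^2 + 6*x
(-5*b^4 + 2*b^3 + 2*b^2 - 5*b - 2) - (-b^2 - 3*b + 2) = -5*b^4 + 2*b^3 + 3*b^2 - 2*b - 4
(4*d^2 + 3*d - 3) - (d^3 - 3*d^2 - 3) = -d^3 + 7*d^2 + 3*d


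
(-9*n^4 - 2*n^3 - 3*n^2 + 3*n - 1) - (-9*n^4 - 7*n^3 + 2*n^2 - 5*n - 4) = 5*n^3 - 5*n^2 + 8*n + 3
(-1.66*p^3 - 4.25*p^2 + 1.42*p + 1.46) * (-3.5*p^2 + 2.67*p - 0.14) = 5.81*p^5 + 10.4428*p^4 - 16.0851*p^3 - 0.723599999999999*p^2 + 3.6994*p - 0.2044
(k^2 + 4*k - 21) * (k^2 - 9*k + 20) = k^4 - 5*k^3 - 37*k^2 + 269*k - 420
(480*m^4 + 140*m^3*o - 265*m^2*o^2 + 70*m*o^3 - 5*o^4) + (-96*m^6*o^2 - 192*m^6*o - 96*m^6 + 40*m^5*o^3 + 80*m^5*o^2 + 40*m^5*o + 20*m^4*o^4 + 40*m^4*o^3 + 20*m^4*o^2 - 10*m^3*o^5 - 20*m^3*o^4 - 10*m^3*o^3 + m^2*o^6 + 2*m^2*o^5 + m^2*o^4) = -96*m^6*o^2 - 192*m^6*o - 96*m^6 + 40*m^5*o^3 + 80*m^5*o^2 + 40*m^5*o + 20*m^4*o^4 + 40*m^4*o^3 + 20*m^4*o^2 + 480*m^4 - 10*m^3*o^5 - 20*m^3*o^4 - 10*m^3*o^3 + 140*m^3*o + m^2*o^6 + 2*m^2*o^5 + m^2*o^4 - 265*m^2*o^2 + 70*m*o^3 - 5*o^4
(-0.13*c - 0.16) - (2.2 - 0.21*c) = 0.08*c - 2.36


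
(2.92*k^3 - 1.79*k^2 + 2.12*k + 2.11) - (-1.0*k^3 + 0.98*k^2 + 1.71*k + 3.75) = 3.92*k^3 - 2.77*k^2 + 0.41*k - 1.64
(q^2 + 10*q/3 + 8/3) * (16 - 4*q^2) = -4*q^4 - 40*q^3/3 + 16*q^2/3 + 160*q/3 + 128/3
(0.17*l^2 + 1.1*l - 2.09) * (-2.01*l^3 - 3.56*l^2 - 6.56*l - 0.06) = -0.3417*l^5 - 2.8162*l^4 - 0.830300000000001*l^3 + 0.214199999999999*l^2 + 13.6444*l + 0.1254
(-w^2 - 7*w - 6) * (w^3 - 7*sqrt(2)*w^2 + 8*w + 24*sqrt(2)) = -w^5 - 7*w^4 + 7*sqrt(2)*w^4 - 14*w^3 + 49*sqrt(2)*w^3 - 56*w^2 + 18*sqrt(2)*w^2 - 168*sqrt(2)*w - 48*w - 144*sqrt(2)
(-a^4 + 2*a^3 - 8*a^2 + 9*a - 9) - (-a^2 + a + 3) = -a^4 + 2*a^3 - 7*a^2 + 8*a - 12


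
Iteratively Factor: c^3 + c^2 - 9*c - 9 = (c + 1)*(c^2 - 9) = (c + 1)*(c + 3)*(c - 3)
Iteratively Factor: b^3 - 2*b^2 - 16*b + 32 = (b - 4)*(b^2 + 2*b - 8) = (b - 4)*(b + 4)*(b - 2)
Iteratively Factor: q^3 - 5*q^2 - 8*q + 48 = (q - 4)*(q^2 - q - 12) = (q - 4)*(q + 3)*(q - 4)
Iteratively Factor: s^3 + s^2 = (s)*(s^2 + s) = s^2*(s + 1)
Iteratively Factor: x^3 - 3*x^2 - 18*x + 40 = (x - 5)*(x^2 + 2*x - 8) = (x - 5)*(x + 4)*(x - 2)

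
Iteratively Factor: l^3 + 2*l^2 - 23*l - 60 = (l + 4)*(l^2 - 2*l - 15) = (l + 3)*(l + 4)*(l - 5)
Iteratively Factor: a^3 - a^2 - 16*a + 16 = (a - 4)*(a^2 + 3*a - 4) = (a - 4)*(a + 4)*(a - 1)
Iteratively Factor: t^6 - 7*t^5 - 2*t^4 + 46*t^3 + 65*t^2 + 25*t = (t + 1)*(t^5 - 8*t^4 + 6*t^3 + 40*t^2 + 25*t) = (t - 5)*(t + 1)*(t^4 - 3*t^3 - 9*t^2 - 5*t) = (t - 5)^2*(t + 1)*(t^3 + 2*t^2 + t) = (t - 5)^2*(t + 1)^2*(t^2 + t) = (t - 5)^2*(t + 1)^3*(t)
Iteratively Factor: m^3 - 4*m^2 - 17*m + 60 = (m + 4)*(m^2 - 8*m + 15) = (m - 3)*(m + 4)*(m - 5)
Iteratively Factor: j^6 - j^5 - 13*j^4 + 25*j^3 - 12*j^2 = (j + 4)*(j^5 - 5*j^4 + 7*j^3 - 3*j^2) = j*(j + 4)*(j^4 - 5*j^3 + 7*j^2 - 3*j) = j^2*(j + 4)*(j^3 - 5*j^2 + 7*j - 3) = j^2*(j - 1)*(j + 4)*(j^2 - 4*j + 3) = j^2*(j - 3)*(j - 1)*(j + 4)*(j - 1)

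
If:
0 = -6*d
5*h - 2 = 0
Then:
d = 0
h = 2/5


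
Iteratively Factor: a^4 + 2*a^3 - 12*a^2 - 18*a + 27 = (a + 3)*(a^3 - a^2 - 9*a + 9) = (a - 1)*(a + 3)*(a^2 - 9) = (a - 3)*(a - 1)*(a + 3)*(a + 3)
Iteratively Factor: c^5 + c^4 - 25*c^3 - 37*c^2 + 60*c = (c + 3)*(c^4 - 2*c^3 - 19*c^2 + 20*c) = c*(c + 3)*(c^3 - 2*c^2 - 19*c + 20) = c*(c - 1)*(c + 3)*(c^2 - c - 20) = c*(c - 1)*(c + 3)*(c + 4)*(c - 5)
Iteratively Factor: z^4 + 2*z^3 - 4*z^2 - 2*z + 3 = (z + 1)*(z^3 + z^2 - 5*z + 3) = (z + 1)*(z + 3)*(z^2 - 2*z + 1) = (z - 1)*(z + 1)*(z + 3)*(z - 1)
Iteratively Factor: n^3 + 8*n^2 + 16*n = (n)*(n^2 + 8*n + 16) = n*(n + 4)*(n + 4)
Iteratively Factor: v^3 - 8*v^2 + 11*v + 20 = (v - 5)*(v^2 - 3*v - 4) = (v - 5)*(v - 4)*(v + 1)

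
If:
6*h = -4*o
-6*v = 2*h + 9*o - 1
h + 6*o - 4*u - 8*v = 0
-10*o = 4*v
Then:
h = 1/11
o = -3/22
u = -19/22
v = 15/44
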